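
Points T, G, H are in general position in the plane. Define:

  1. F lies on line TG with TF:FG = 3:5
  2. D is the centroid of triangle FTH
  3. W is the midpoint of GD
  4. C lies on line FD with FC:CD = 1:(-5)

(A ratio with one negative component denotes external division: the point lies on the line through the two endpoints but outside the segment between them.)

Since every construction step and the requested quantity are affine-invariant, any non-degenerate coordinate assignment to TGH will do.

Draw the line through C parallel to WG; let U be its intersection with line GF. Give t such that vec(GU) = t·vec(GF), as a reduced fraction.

Assign T = (0, 0), G = (1, 0), H = (0, 1) — the answer is frame-independent, so this choice is without loss of generality.
1. F lies on line TG with TF:FG = 3:5 ⇒ F = (3/8, 0)
2. D is the centroid of triangle FTH ⇒ D = (1/8, 1/3)
3. W is the midpoint of GD ⇒ W = (9/16, 1/6)
4. C lies on line FD with FC:CD = 1:(-5) ⇒ C = (7/16, -1/12)
through C parallel to WG: direction (7/16, -1/6); meets GF at U = (7/32, 0)
U = G + t·(F−G) with t = 5/4

t = 5/4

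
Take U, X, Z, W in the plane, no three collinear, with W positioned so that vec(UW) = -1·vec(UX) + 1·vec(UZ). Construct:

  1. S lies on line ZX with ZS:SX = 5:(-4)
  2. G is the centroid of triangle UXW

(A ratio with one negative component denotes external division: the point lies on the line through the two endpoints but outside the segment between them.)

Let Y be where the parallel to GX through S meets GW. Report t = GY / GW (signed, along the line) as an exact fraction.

t = -8

Assign U = (0, 0), X = (1, 0), Z = (0, 1), W = (-1, 1) — the answer is frame-independent, so this choice is without loss of generality.
1. S lies on line ZX with ZS:SX = 5:(-4) ⇒ S = (5, -4)
2. G is the centroid of triangle UXW ⇒ G = (0, 1/3)
through S parallel to GX: direction (1, -1/3); meets GW at Y = (8, -5)
Y = G + t·(W−G) with t = -8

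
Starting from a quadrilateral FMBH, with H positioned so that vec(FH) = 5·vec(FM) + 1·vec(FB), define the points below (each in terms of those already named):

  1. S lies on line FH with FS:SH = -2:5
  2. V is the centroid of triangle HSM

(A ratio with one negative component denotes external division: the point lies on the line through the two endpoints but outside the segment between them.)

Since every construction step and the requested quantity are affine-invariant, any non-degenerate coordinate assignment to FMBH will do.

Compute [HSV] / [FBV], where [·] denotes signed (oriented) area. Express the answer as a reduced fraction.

Work in coordinates with F = (0, 0), M = (1, 0), B = (0, 1), H = (5, 1).
1. S lies on line FH with FS:SH = -2:5 ⇒ S = (-10/3, -2/3)
2. V is the centroid of triangle HSM ⇒ V = (8/9, 1/9)
2·[HSV] = 5/9, 2·[FBV] = -8/9
[HSV]:[FBV] = 5/9:-8/9 = -5/8

[HSV]:[FBV] = -5/8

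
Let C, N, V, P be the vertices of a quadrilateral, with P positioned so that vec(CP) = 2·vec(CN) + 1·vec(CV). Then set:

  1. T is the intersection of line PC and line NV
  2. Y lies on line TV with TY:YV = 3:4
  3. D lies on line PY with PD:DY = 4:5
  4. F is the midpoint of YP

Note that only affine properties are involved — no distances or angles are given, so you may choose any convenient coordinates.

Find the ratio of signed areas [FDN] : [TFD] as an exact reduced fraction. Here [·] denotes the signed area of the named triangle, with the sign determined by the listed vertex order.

Set C = (0, 0), N = (1, 0), V = (0, 1), P = (2, 1); any affine frame gives the same invariant.
1. T is the intersection of line PC and line NV ⇒ T = (2/3, 1/3)
2. Y lies on line TV with TY:YV = 3:4 ⇒ Y = (8/21, 13/21)
3. D lies on line PY with PD:DY = 4:5 ⇒ D = (242/189, 157/189)
4. F is the midpoint of YP ⇒ F = (25/21, 17/21)
2·[FDN] = -13/189, 2·[TFD] = -2/63
[FDN]:[TFD] = -13/189:-2/63 = 13/6

[FDN]:[TFD] = 13/6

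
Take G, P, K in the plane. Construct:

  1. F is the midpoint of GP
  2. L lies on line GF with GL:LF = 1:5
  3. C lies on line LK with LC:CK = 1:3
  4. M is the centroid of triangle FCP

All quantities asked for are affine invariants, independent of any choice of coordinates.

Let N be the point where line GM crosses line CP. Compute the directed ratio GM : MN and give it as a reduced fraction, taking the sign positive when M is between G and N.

Work in coordinates with G = (0, 0), P = (1, 0), K = (0, 1).
1. F is the midpoint of GP ⇒ F = (1/2, 0)
2. L lies on line GF with GL:LF = 1:5 ⇒ L = (1/12, 0)
3. C lies on line LK with LC:CK = 1:3 ⇒ C = (1/16, 1/4)
4. M is the centroid of triangle FCP ⇒ M = (25/48, 1/12)
line GM meets CP at N = (5/8, 1/10)
M = G + t·(N−G) with t = 5/6, so GM:MN = 5/6:1/6

GM:MN = 5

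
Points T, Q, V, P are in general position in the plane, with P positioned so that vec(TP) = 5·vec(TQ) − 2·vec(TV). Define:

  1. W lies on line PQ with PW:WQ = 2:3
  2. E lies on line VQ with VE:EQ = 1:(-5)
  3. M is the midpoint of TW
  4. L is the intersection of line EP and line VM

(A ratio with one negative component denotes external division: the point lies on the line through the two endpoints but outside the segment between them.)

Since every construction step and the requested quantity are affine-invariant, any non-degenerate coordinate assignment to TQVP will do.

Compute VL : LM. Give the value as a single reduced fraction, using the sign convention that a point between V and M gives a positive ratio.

VL:LM = -4/27

Assign T = (0, 0), Q = (1, 0), V = (0, 1), P = (5, -2) — the answer is frame-independent, so this choice is without loss of generality.
1. W lies on line PQ with PW:WQ = 2:3 ⇒ W = (17/5, -6/5)
2. E lies on line VQ with VE:EQ = 1:(-5) ⇒ E = (-1/4, 5/4)
3. M is the midpoint of TW ⇒ M = (17/10, -3/5)
4. L is the intersection of line EP and line VM ⇒ L = (-34/115, 147/115)
L = V + t·(M−V) with t = -4/23, so VL:LM = t:(1−t) = -4/23:27/23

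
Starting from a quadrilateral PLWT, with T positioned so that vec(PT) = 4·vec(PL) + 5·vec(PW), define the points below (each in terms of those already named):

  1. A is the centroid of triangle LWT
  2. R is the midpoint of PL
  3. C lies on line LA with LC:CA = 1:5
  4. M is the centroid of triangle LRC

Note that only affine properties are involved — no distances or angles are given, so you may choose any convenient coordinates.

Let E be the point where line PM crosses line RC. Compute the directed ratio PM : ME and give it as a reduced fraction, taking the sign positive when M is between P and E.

PM:ME = -4

Work in coordinates with P = (0, 0), L = (1, 0), W = (0, 1), T = (4, 5).
1. A is the centroid of triangle LWT ⇒ A = (5/3, 2)
2. R is the midpoint of PL ⇒ R = (1/2, 0)
3. C lies on line LA with LC:CA = 1:5 ⇒ C = (10/9, 1/3)
4. M is the centroid of triangle LRC ⇒ M = (47/54, 1/9)
line PM meets RC at E = (47/72, 1/12)
M = P + t·(E−P) with t = 4/3, so PM:ME = 4/3:-1/3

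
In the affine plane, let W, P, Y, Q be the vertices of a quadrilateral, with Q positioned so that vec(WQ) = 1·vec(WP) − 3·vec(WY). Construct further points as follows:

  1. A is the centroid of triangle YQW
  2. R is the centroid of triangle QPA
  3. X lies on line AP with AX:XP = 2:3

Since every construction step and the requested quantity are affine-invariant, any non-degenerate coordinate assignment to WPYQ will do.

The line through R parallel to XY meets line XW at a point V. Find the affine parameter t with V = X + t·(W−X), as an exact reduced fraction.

Set W = (0, 0), P = (1, 0), Y = (0, 1), Q = (1, -3); any affine frame gives the same invariant.
1. A is the centroid of triangle YQW ⇒ A = (1/3, -2/3)
2. R is the centroid of triangle QPA ⇒ R = (7/9, -11/9)
3. X lies on line AP with AX:XP = 2:3 ⇒ X = (3/5, -2/5)
through R parallel to XY: direction (-3/5, 7/5); meets XW at V = (16/45, -32/135)
V = X + t·(W−X) with t = 11/27

t = 11/27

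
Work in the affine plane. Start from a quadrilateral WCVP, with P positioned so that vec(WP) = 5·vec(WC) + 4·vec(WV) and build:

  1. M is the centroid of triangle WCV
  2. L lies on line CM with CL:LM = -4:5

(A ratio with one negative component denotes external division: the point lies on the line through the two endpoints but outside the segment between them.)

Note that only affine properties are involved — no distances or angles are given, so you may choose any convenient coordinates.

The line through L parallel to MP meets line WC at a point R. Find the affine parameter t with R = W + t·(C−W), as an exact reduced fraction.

t = 59/11

Set W = (0, 0), C = (1, 0), V = (0, 1), P = (5, 4); any affine frame gives the same invariant.
1. M is the centroid of triangle WCV ⇒ M = (1/3, 1/3)
2. L lies on line CM with CL:LM = -4:5 ⇒ L = (11/3, -4/3)
through L parallel to MP: direction (14/3, 11/3); meets WC at R = (59/11, 0)
R = W + t·(C−W) with t = 59/11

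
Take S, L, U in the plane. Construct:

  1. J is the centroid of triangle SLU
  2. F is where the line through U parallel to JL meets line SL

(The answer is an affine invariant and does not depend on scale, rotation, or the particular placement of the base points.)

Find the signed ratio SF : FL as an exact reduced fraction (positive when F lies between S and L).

Set S = (0, 0), L = (1, 0), U = (0, 1); any affine frame gives the same invariant.
1. J is the centroid of triangle SLU ⇒ J = (1/3, 1/3)
2. F is where the line through U parallel to JL meets line SL ⇒ F = (2, 0)
F = S + t·(L−S) with t = 2, so SF:FL = t:(1−t) = 2:-1

SF:FL = -2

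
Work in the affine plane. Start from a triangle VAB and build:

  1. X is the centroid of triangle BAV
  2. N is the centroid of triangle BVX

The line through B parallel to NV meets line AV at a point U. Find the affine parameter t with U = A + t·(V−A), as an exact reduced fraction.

Choose coordinates V = (0, 0), A = (1, 0), B = (0, 1).
1. X is the centroid of triangle BAV ⇒ X = (1/3, 1/3)
2. N is the centroid of triangle BVX ⇒ N = (1/9, 4/9)
through B parallel to NV: direction (-1/9, -4/9); meets AV at U = (-1/4, 0)
U = A + t·(V−A) with t = 5/4

t = 5/4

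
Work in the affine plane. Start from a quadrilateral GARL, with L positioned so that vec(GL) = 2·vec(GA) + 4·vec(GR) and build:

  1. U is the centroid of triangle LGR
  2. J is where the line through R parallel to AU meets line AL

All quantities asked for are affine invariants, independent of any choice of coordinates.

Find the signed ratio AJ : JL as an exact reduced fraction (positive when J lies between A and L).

Work in coordinates with G = (0, 0), A = (1, 0), R = (0, 1), L = (2, 4).
1. U is the centroid of triangle LGR ⇒ U = (2/3, 5/3)
2. J is where the line through R parallel to AU meets line AL ⇒ J = (5/9, -16/9)
J = A + t·(L−A) with t = -4/9, so AJ:JL = t:(1−t) = -4/9:13/9

AJ:JL = -4/13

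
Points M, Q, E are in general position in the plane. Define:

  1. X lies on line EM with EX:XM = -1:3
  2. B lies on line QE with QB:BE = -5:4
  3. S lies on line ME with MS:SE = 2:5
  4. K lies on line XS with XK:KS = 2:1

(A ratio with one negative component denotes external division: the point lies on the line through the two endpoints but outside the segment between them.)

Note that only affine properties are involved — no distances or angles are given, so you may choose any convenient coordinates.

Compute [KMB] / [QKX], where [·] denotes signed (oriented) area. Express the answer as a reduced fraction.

Set M = (0, 0), Q = (1, 0), E = (0, 1); any affine frame gives the same invariant.
1. X lies on line EM with EX:XM = -1:3 ⇒ X = (0, 3/2)
2. B lies on line QE with QB:BE = -5:4 ⇒ B = (-4, 5)
3. S lies on line ME with MS:SE = 2:5 ⇒ S = (0, 2/7)
4. K lies on line XS with XK:KS = 2:1 ⇒ K = (0, 29/42)
2·[KMB] = -58/21, 2·[QKX] = -17/21
[KMB]:[QKX] = -58/21:-17/21 = 58/17

[KMB]:[QKX] = 58/17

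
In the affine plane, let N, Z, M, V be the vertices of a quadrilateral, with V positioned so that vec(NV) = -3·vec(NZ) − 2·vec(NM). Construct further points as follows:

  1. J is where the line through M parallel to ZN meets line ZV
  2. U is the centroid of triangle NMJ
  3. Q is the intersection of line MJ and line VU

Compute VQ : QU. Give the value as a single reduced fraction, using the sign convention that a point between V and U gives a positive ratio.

Set N = (0, 0), Z = (1, 0), M = (0, 1), V = (-3, -2); any affine frame gives the same invariant.
1. J is where the line through M parallel to ZN meets line ZV ⇒ J = (3, 1)
2. U is the centroid of triangle NMJ ⇒ U = (1, 2/3)
3. Q is the intersection of line MJ and line VU ⇒ Q = (3/2, 1)
Q = V + t·(U−V) with t = 9/8, so VQ:QU = t:(1−t) = 9/8:-1/8

VQ:QU = -9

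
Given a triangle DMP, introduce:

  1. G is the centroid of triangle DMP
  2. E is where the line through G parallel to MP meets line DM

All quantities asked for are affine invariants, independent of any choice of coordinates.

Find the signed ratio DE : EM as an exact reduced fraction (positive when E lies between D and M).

Work in coordinates with D = (0, 0), M = (1, 0), P = (0, 1).
1. G is the centroid of triangle DMP ⇒ G = (1/3, 1/3)
2. E is where the line through G parallel to MP meets line DM ⇒ E = (2/3, 0)
E = D + t·(M−D) with t = 2/3, so DE:EM = t:(1−t) = 2/3:1/3

DE:EM = 2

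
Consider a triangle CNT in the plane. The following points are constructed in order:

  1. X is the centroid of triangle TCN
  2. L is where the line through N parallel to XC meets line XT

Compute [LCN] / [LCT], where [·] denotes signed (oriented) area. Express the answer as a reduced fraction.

Work in coordinates with C = (0, 0), N = (1, 0), T = (0, 1).
1. X is the centroid of triangle TCN ⇒ X = (1/3, 1/3)
2. L is where the line through N parallel to XC meets line XT ⇒ L = (2/3, -1/3)
2·[LCN] = -1/3, 2·[LCT] = -2/3
[LCN]:[LCT] = -1/3:-2/3 = 1/2

[LCN]:[LCT] = 1/2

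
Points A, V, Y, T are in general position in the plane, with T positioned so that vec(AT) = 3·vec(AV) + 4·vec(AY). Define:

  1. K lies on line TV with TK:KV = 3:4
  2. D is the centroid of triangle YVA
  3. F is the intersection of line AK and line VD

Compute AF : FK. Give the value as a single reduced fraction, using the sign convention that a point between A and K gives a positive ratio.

AF:FK = 7/40

Work in coordinates with A = (0, 0), V = (1, 0), Y = (0, 1), T = (3, 4).
1. K lies on line TV with TK:KV = 3:4 ⇒ K = (15/7, 16/7)
2. D is the centroid of triangle YVA ⇒ D = (1/3, 1/3)
3. F is the intersection of line AK and line VD ⇒ F = (15/47, 16/47)
F = A + t·(K−A) with t = 7/47, so AF:FK = t:(1−t) = 7/47:40/47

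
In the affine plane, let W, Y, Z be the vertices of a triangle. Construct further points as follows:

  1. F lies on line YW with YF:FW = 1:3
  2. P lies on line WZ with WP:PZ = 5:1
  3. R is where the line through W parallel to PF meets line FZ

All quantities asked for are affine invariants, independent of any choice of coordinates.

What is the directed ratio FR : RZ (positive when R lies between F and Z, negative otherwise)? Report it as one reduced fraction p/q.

Work in coordinates with W = (0, 0), Y = (1, 0), Z = (0, 1).
1. F lies on line YW with YF:FW = 1:3 ⇒ F = (3/4, 0)
2. P lies on line WZ with WP:PZ = 5:1 ⇒ P = (0, 5/6)
3. R is where the line through W parallel to PF meets line FZ ⇒ R = (9/2, -5)
R = F + t·(Z−F) with t = -5, so FR:RZ = t:(1−t) = -5:6

FR:RZ = -5/6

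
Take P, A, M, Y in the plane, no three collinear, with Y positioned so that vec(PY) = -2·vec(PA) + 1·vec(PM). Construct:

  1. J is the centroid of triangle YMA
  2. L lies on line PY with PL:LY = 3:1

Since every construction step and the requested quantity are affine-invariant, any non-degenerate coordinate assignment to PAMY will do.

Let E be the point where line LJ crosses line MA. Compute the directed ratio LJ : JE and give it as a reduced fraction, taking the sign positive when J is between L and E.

Set P = (0, 0), A = (1, 0), M = (0, 1), Y = (-2, 1); any affine frame gives the same invariant.
1. J is the centroid of triangle YMA ⇒ J = (-1/3, 2/3)
2. L lies on line PY with PL:LY = 3:1 ⇒ L = (-3/2, 3/4)
line LJ meets MA at E = (5/13, 8/13)
J = L + t·(E−L) with t = 13/21, so LJ:JE = 13/21:8/21

LJ:JE = 13/8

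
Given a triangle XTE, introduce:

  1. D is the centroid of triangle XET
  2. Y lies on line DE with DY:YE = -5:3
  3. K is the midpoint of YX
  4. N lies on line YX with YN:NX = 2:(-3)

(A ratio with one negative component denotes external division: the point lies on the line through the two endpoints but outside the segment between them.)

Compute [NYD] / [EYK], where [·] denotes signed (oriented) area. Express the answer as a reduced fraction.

Work in coordinates with X = (0, 0), T = (1, 0), E = (0, 1).
1. D is the centroid of triangle XET ⇒ D = (1/3, 1/3)
2. Y lies on line DE with DY:YE = -5:3 ⇒ Y = (-1/2, 2)
3. K is the midpoint of YX ⇒ K = (-1/4, 1)
4. N lies on line YX with YN:NX = 2:(-3) ⇒ N = (-3/2, 6)
2·[NYD] = 5/3, 2·[EYK] = 1/4
[NYD]:[EYK] = 5/3:1/4 = 20/3

[NYD]:[EYK] = 20/3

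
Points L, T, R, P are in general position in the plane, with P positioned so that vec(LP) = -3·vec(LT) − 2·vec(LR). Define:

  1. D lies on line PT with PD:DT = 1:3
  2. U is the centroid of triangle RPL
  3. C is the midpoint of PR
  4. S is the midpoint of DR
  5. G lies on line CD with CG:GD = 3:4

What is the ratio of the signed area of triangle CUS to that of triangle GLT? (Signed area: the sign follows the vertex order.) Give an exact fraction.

Assign L = (0, 0), T = (1, 0), R = (0, 1), P = (-3, -2) — the answer is frame-independent, so this choice is without loss of generality.
1. D lies on line PT with PD:DT = 1:3 ⇒ D = (-2, -3/2)
2. U is the centroid of triangle RPL ⇒ U = (-1, -1/3)
3. C is the midpoint of PR ⇒ C = (-3/2, -1/2)
4. S is the midpoint of DR ⇒ S = (-1, -1/4)
5. G lies on line CD with CG:GD = 3:4 ⇒ G = (-12/7, -13/14)
2·[CUS] = 1/24, 2·[GLT] = -13/14
[CUS]:[GLT] = 1/24:-13/14 = -7/156

[CUS]:[GLT] = -7/156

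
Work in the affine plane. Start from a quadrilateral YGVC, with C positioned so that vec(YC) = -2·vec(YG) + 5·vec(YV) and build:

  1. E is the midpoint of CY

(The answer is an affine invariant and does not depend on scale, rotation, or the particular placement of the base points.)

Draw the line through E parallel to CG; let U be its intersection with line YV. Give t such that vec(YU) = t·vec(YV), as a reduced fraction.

t = 5/6

Set Y = (0, 0), G = (1, 0), V = (0, 1), C = (-2, 5); any affine frame gives the same invariant.
1. E is the midpoint of CY ⇒ E = (-1, 5/2)
through E parallel to CG: direction (3, -5); meets YV at U = (0, 5/6)
U = Y + t·(V−Y) with t = 5/6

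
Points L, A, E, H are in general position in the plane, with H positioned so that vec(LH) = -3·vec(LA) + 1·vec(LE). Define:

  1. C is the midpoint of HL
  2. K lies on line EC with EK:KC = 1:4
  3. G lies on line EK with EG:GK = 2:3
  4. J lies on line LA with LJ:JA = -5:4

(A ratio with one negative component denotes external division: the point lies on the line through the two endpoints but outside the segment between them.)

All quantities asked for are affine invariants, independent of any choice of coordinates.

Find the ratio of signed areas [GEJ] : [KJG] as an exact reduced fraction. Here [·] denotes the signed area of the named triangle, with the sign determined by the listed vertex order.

[GEJ]:[KJG] = -2/3

Assign L = (0, 0), A = (1, 0), E = (0, 1), H = (-3, 1) — the answer is frame-independent, so this choice is without loss of generality.
1. C is the midpoint of HL ⇒ C = (-3/2, 1/2)
2. K lies on line EC with EK:KC = 1:4 ⇒ K = (-3/10, 9/10)
3. G lies on line EK with EG:GK = 2:3 ⇒ G = (-3/25, 24/25)
4. J lies on line LA with LJ:JA = -5:4 ⇒ J = (5, 0)
2·[GEJ] = -8/25, 2·[KJG] = 12/25
[GEJ]:[KJG] = -8/25:12/25 = -2/3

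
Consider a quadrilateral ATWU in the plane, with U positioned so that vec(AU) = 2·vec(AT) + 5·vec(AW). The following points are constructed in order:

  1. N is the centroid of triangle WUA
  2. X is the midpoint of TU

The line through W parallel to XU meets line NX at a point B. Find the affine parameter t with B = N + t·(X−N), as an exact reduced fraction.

Choose coordinates A = (0, 0), T = (1, 0), W = (0, 1), U = (2, 5).
1. N is the centroid of triangle WUA ⇒ N = (2/3, 2)
2. X is the midpoint of TU ⇒ X = (3/2, 5/2)
through W parallel to XU: direction (1/2, 5/2); meets NX at B = (3/22, 37/22)
B = N + t·(X−N) with t = -7/11

t = -7/11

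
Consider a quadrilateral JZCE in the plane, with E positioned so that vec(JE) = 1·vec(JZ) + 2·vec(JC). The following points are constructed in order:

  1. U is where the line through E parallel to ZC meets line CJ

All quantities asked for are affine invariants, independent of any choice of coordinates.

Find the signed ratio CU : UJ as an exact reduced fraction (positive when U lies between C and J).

CU:UJ = -2/3

Set J = (0, 0), Z = (1, 0), C = (0, 1), E = (1, 2); any affine frame gives the same invariant.
1. U is where the line through E parallel to ZC meets line CJ ⇒ U = (0, 3)
U = C + t·(J−C) with t = -2, so CU:UJ = t:(1−t) = -2:3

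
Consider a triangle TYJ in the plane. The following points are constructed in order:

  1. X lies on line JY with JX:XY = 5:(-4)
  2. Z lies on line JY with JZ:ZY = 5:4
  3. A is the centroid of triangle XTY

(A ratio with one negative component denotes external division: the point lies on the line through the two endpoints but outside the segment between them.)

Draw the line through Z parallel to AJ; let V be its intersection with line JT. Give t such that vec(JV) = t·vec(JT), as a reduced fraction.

t = -5/54

Work in coordinates with T = (0, 0), Y = (1, 0), J = (0, 1).
1. X lies on line JY with JX:XY = 5:(-4) ⇒ X = (5, -4)
2. Z lies on line JY with JZ:ZY = 5:4 ⇒ Z = (5/9, 4/9)
3. A is the centroid of triangle XTY ⇒ A = (2, -4/3)
through Z parallel to AJ: direction (-2, 7/3); meets JT at V = (0, 59/54)
V = J + t·(T−J) with t = -5/54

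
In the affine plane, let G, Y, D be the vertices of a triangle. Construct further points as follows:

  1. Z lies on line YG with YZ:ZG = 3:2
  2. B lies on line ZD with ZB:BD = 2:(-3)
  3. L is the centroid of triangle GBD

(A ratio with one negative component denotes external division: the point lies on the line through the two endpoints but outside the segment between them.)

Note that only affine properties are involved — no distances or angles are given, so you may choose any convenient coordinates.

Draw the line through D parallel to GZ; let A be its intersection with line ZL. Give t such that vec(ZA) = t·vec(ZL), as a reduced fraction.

Assign G = (0, 0), Y = (1, 0), D = (0, 1) — the answer is frame-independent, so this choice is without loss of generality.
1. Z lies on line YG with YZ:ZG = 3:2 ⇒ Z = (2/5, 0)
2. B lies on line ZD with ZB:BD = 2:(-3) ⇒ B = (6/5, -2)
3. L is the centroid of triangle GBD ⇒ L = (2/5, -1/3)
through D parallel to GZ: direction (2/5, 0); meets ZL at A = (2/5, 1)
A = Z + t·(L−Z) with t = -3

t = -3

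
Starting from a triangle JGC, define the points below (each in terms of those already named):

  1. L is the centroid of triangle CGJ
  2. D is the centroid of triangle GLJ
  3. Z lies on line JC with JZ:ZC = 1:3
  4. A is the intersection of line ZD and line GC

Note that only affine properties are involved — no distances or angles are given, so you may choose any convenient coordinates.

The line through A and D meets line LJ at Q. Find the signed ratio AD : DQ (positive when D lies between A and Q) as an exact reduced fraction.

Choose coordinates J = (0, 0), G = (1, 0), C = (0, 1).
1. L is the centroid of triangle CGJ ⇒ L = (1/3, 1/3)
2. D is the centroid of triangle GLJ ⇒ D = (4/9, 1/9)
3. Z lies on line JC with JZ:ZC = 1:3 ⇒ Z = (0, 1/4)
4. A is the intersection of line ZD and line GC ⇒ A = (12/11, -1/11)
line AD meets LJ at Q = (4/21, 4/21)
D = A + t·(Q−A) with t = 28/39, so AD:DQ = 28/39:11/39

AD:DQ = 28/11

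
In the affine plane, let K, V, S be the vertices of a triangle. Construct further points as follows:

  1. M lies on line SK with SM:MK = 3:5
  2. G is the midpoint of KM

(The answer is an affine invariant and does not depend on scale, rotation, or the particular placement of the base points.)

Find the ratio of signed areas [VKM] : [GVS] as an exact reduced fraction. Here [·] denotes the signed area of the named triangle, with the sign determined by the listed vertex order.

[VKM]:[GVS] = -10/11

Set K = (0, 0), V = (1, 0), S = (0, 1); any affine frame gives the same invariant.
1. M lies on line SK with SM:MK = 3:5 ⇒ M = (0, 5/8)
2. G is the midpoint of KM ⇒ G = (0, 5/16)
2·[VKM] = -5/8, 2·[GVS] = 11/16
[VKM]:[GVS] = -5/8:11/16 = -10/11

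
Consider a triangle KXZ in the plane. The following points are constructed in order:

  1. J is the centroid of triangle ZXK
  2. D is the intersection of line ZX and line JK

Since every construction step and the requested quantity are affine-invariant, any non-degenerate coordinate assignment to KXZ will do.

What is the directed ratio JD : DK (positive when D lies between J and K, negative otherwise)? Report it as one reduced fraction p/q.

JD:DK = -1/3

Work in coordinates with K = (0, 0), X = (1, 0), Z = (0, 1).
1. J is the centroid of triangle ZXK ⇒ J = (1/3, 1/3)
2. D is the intersection of line ZX and line JK ⇒ D = (1/2, 1/2)
D = J + t·(K−J) with t = -1/2, so JD:DK = t:(1−t) = -1/2:3/2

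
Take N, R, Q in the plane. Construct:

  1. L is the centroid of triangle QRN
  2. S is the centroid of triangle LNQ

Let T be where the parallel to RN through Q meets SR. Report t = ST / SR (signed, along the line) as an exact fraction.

Assign N = (0, 0), R = (1, 0), Q = (0, 1) — the answer is frame-independent, so this choice is without loss of generality.
1. L is the centroid of triangle QRN ⇒ L = (1/3, 1/3)
2. S is the centroid of triangle LNQ ⇒ S = (1/9, 4/9)
through Q parallel to RN: direction (-1, 0); meets SR at T = (-1, 1)
T = S + t·(R−S) with t = -5/4

t = -5/4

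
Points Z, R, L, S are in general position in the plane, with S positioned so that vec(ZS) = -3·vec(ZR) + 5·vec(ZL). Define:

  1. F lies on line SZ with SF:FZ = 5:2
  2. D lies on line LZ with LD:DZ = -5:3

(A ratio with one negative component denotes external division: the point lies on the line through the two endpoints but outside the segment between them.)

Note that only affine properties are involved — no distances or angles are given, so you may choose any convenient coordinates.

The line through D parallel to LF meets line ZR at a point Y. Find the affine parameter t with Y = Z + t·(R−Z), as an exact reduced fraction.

t = -3

Work in coordinates with Z = (0, 0), R = (1, 0), L = (0, 1), S = (-3, 5).
1. F lies on line SZ with SF:FZ = 5:2 ⇒ F = (-6/7, 10/7)
2. D lies on line LZ with LD:DZ = -5:3 ⇒ D = (0, -3/2)
through D parallel to LF: direction (-6/7, 3/7); meets ZR at Y = (-3, 0)
Y = Z + t·(R−Z) with t = -3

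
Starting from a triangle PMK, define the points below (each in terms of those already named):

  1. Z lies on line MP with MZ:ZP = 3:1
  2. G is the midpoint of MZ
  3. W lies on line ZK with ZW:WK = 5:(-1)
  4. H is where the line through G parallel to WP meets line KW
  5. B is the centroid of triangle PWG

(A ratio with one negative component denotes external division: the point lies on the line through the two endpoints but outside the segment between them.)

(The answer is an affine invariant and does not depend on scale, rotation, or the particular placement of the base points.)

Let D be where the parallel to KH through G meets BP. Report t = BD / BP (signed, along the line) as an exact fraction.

t = -8/7

Work in coordinates with P = (0, 0), M = (1, 0), K = (0, 1).
1. Z lies on line MP with MZ:ZP = 3:1 ⇒ Z = (1/4, 0)
2. G is the midpoint of MZ ⇒ G = (5/8, 0)
3. W lies on line ZK with ZW:WK = 5:(-1) ⇒ W = (-1/16, 5/4)
4. H is where the line through G parallel to WP meets line KW ⇒ H = (23/32, -15/8)
5. B is the centroid of triangle PWG ⇒ B = (3/16, 5/12)
through G parallel to KH: direction (23/32, -23/8); meets BP at D = (45/112, 25/28)
D = B + t·(P−B) with t = -8/7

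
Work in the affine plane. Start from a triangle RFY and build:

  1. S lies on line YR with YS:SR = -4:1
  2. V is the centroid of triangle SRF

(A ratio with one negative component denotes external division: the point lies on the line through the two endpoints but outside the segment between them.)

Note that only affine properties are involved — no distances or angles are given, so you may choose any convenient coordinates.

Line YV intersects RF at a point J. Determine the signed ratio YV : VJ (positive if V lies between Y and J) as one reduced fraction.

Set R = (0, 0), F = (1, 0), Y = (0, 1); any affine frame gives the same invariant.
1. S lies on line YR with YS:SR = -4:1 ⇒ S = (0, -1/3)
2. V is the centroid of triangle SRF ⇒ V = (1/3, -1/9)
line YV meets RF at J = (3/10, 0)
V = Y + t·(J−Y) with t = 10/9, so YV:VJ = 10/9:-1/9

YV:VJ = -10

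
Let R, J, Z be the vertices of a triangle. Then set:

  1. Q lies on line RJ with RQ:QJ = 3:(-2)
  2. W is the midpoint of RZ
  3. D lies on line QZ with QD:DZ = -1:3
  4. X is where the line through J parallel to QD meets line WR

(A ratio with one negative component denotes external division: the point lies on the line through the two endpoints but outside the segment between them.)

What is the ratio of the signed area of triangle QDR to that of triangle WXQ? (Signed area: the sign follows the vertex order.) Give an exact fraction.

Set R = (0, 0), J = (1, 0), Z = (0, 1); any affine frame gives the same invariant.
1. Q lies on line RJ with RQ:QJ = 3:(-2) ⇒ Q = (3, 0)
2. W is the midpoint of RZ ⇒ W = (0, 1/2)
3. D lies on line QZ with QD:DZ = -1:3 ⇒ D = (9/2, -1/2)
4. X is where the line through J parallel to QD meets line WR ⇒ X = (0, 1/3)
2·[QDR] = -3/2, 2·[WXQ] = 1/2
[QDR]:[WXQ] = -3/2:1/2 = -3

[QDR]:[WXQ] = -3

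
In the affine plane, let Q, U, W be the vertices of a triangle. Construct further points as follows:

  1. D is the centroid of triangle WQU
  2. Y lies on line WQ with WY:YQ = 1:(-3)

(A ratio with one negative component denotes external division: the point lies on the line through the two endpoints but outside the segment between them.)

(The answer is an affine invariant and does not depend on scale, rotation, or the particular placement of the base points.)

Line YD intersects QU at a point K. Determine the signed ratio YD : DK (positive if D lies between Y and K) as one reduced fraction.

YD:DK = 7/2

Choose coordinates Q = (0, 0), U = (1, 0), W = (0, 1).
1. D is the centroid of triangle WQU ⇒ D = (1/3, 1/3)
2. Y lies on line WQ with WY:YQ = 1:(-3) ⇒ Y = (0, 3/2)
line YD meets QU at K = (3/7, 0)
D = Y + t·(K−Y) with t = 7/9, so YD:DK = 7/9:2/9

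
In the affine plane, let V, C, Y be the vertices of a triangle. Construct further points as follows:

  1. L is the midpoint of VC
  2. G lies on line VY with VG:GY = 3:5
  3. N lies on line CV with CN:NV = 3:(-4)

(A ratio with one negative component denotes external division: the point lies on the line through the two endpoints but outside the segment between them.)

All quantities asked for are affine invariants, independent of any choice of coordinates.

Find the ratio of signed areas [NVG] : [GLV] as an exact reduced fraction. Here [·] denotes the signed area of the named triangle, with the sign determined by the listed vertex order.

Set V = (0, 0), C = (1, 0), Y = (0, 1); any affine frame gives the same invariant.
1. L is the midpoint of VC ⇒ L = (1/2, 0)
2. G lies on line VY with VG:GY = 3:5 ⇒ G = (0, 3/8)
3. N lies on line CV with CN:NV = 3:(-4) ⇒ N = (4, 0)
2·[NVG] = -3/2, 2·[GLV] = -3/16
[NVG]:[GLV] = -3/2:-3/16 = 8

[NVG]:[GLV] = 8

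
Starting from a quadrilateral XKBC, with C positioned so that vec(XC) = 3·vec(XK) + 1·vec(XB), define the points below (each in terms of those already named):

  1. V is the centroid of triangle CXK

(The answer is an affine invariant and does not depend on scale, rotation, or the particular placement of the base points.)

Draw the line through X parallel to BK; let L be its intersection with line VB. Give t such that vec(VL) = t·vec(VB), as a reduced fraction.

t = 5/2

Assign X = (0, 0), K = (1, 0), B = (0, 1), C = (3, 1) — the answer is frame-independent, so this choice is without loss of generality.
1. V is the centroid of triangle CXK ⇒ V = (4/3, 1/3)
through X parallel to BK: direction (1, -1); meets VB at L = (-2, 2)
L = V + t·(B−V) with t = 5/2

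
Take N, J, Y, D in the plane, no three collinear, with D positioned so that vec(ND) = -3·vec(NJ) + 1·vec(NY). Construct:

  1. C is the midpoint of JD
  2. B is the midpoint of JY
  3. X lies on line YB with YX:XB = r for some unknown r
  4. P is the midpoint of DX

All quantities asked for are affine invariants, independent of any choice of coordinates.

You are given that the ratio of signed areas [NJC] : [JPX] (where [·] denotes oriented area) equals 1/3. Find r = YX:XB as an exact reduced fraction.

Work in coordinates with N = (0, 0), J = (1, 0), Y = (0, 1), D = (-3, 1).
1. C is the midpoint of JD ⇒ C = (-1, 1/2)
2. B is the midpoint of JY ⇒ B = (1/2, 1/2)
3. With YX:XB = r, write λ = r/(r+1) so X = Y + λ·(B−Y); X is affine-linear in λ
4. P is the midpoint of DX ⇒ P is an affine combination of earlier points and hence also affine-linear in λ
Every point depending on X is an affine combination of X and λ-independent points, so each such coordinate is linear in λ; the λ² term in each signed area is a multiple of (B−Y)×(B−Y) = 0, so 2·[NJC] and 2·[JPX] are each linear in λ. Evaluating at λ=0 and λ=1:
  2·[NJC] = 1/2,   2·[JPX] = 3/4·λ − 3/2
So [NJC]:[JPX] = (1/2) / (3/4·λ − 3/2). Setting this equal to 1/3:
  1/2 = 1/3·(3/4·λ − 3/2)  ⇒  λ = 4
Then r = λ/(1−λ) = (4)/(-3) = -4/3. Check: with r = -4/3, X = (2, -1) and [NJC]:[JPX] = 1/3 as required.

r = -4/3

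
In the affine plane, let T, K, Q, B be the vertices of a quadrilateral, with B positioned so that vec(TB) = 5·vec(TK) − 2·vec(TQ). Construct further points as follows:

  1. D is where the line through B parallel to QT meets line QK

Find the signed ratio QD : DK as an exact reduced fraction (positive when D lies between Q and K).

QD:DK = -5/4

Set T = (0, 0), K = (1, 0), Q = (0, 1), B = (5, -2); any affine frame gives the same invariant.
1. D is where the line through B parallel to QT meets line QK ⇒ D = (5, -4)
D = Q + t·(K−Q) with t = 5, so QD:DK = t:(1−t) = 5:-4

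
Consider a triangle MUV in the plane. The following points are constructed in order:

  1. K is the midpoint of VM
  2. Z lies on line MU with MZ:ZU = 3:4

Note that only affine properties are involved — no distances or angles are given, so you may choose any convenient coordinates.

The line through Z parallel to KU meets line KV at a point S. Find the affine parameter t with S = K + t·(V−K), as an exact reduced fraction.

t = -4/7

Choose coordinates M = (0, 0), U = (1, 0), V = (0, 1).
1. K is the midpoint of VM ⇒ K = (0, 1/2)
2. Z lies on line MU with MZ:ZU = 3:4 ⇒ Z = (3/7, 0)
through Z parallel to KU: direction (1, -1/2); meets KV at S = (0, 3/14)
S = K + t·(V−K) with t = -4/7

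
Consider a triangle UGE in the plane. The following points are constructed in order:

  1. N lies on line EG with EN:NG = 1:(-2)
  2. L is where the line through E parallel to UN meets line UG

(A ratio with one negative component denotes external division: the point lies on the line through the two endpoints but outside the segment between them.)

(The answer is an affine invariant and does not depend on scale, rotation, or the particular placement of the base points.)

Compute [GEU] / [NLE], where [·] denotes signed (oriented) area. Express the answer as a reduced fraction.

[GEU]:[NLE] = 2

Set U = (0, 0), G = (1, 0), E = (0, 1); any affine frame gives the same invariant.
1. N lies on line EG with EN:NG = 1:(-2) ⇒ N = (-1, 2)
2. L is where the line through E parallel to UN meets line UG ⇒ L = (1/2, 0)
2·[GEU] = 1, 2·[NLE] = 1/2
[GEU]:[NLE] = 1:1/2 = 2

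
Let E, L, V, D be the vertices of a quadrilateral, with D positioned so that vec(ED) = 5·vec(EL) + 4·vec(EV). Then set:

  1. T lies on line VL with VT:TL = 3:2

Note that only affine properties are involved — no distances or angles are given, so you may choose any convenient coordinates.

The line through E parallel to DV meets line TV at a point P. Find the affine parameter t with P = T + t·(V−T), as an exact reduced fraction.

t = -1/24

Work in coordinates with E = (0, 0), L = (1, 0), V = (0, 1), D = (5, 4).
1. T lies on line VL with VT:TL = 3:2 ⇒ T = (3/5, 2/5)
through E parallel to DV: direction (-5, -3); meets TV at P = (5/8, 3/8)
P = T + t·(V−T) with t = -1/24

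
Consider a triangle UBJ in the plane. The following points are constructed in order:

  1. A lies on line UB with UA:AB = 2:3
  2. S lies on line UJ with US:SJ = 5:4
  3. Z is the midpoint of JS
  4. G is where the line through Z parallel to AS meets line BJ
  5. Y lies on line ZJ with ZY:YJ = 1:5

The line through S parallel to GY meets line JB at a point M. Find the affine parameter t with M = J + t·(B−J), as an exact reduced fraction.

t = -48/35

Set U = (0, 0), B = (1, 0), J = (0, 1); any affine frame gives the same invariant.
1. A lies on line UB with UA:AB = 2:3 ⇒ A = (2/5, 0)
2. S lies on line UJ with US:SJ = 5:4 ⇒ S = (0, 5/9)
3. Z is the midpoint of JS ⇒ Z = (0, 7/9)
4. G is where the line through Z parallel to AS meets line BJ ⇒ G = (-4/7, 11/7)
5. Y lies on line ZJ with ZY:YJ = 1:5 ⇒ Y = (0, 22/27)
through S parallel to GY: direction (4/7, -143/189); meets JB at M = (-48/35, 83/35)
M = J + t·(B−J) with t = -48/35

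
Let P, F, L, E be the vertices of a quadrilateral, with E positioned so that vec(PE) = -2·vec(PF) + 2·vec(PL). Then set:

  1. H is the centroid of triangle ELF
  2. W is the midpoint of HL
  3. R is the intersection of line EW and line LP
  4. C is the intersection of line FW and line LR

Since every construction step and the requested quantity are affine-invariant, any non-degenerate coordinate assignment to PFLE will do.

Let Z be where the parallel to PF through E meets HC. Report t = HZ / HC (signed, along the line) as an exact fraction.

Set P = (0, 0), F = (1, 0), L = (0, 1), E = (-2, 2); any affine frame gives the same invariant.
1. H is the centroid of triangle ELF ⇒ H = (-1/3, 1)
2. W is the midpoint of HL ⇒ W = (-1/6, 1)
3. R is the intersection of line EW and line LP ⇒ R = (0, 10/11)
4. C is the intersection of line FW and line LR ⇒ C = (0, 6/7)
through E parallel to PF: direction (1, 0); meets HC at Z = (-8/3, 2)
Z = H + t·(C−H) with t = -7

t = -7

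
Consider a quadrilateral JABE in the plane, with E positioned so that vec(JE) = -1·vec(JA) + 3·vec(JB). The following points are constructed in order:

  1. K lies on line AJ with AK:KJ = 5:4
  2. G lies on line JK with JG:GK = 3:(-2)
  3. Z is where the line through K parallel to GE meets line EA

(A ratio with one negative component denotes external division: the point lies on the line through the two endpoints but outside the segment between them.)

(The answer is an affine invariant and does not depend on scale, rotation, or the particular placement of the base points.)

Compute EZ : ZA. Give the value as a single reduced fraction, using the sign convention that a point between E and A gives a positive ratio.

EZ:ZA = -8/5

Set J = (0, 0), A = (1, 0), B = (0, 1), E = (-1, 3); any affine frame gives the same invariant.
1. K lies on line AJ with AK:KJ = 5:4 ⇒ K = (4/9, 0)
2. G lies on line JK with JG:GK = 3:(-2) ⇒ G = (4/3, 0)
3. Z is where the line through K parallel to GE meets line EA ⇒ Z = (13/3, -5)
Z = E + t·(A−E) with t = 8/3, so EZ:ZA = t:(1−t) = 8/3:-5/3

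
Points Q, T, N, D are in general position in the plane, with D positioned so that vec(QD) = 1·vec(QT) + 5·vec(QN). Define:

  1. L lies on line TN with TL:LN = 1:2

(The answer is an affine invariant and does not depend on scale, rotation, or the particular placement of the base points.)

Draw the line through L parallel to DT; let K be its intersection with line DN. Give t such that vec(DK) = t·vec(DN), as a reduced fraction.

t = 1/3

Choose coordinates Q = (0, 0), T = (1, 0), N = (0, 1), D = (1, 5).
1. L lies on line TN with TL:LN = 1:2 ⇒ L = (2/3, 1/3)
through L parallel to DT: direction (0, -5); meets DN at K = (2/3, 11/3)
K = D + t·(N−D) with t = 1/3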